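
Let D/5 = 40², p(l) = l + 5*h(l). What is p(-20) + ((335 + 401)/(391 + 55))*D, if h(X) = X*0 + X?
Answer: 2917240/223 ≈ 13082.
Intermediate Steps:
h(X) = X (h(X) = 0 + X = X)
p(l) = 6*l (p(l) = l + 5*l = 6*l)
D = 8000 (D = 5*40² = 5*1600 = 8000)
p(-20) + ((335 + 401)/(391 + 55))*D = 6*(-20) + ((335 + 401)/(391 + 55))*8000 = -120 + (736/446)*8000 = -120 + (736*(1/446))*8000 = -120 + (368/223)*8000 = -120 + 2944000/223 = 2917240/223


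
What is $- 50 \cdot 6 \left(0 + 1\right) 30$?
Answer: $-9000$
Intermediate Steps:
$- 50 \cdot 6 \left(0 + 1\right) 30 = - 50 \cdot 6 \cdot 1 \cdot 30 = - 50 \cdot 6 \cdot 30 = \left(-50\right) 180 = -9000$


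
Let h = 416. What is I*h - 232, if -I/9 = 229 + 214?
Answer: -1658824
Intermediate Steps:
I = -3987 (I = -9*(229 + 214) = -9*443 = -3987)
I*h - 232 = -3987*416 - 232 = -1658592 - 232 = -1658824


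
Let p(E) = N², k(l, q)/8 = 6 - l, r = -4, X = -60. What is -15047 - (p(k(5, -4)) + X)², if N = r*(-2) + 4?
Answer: -22103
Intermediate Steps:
k(l, q) = 48 - 8*l (k(l, q) = 8*(6 - l) = 48 - 8*l)
N = 12 (N = -4*(-2) + 4 = 8 + 4 = 12)
p(E) = 144 (p(E) = 12² = 144)
-15047 - (p(k(5, -4)) + X)² = -15047 - (144 - 60)² = -15047 - 1*84² = -15047 - 1*7056 = -15047 - 7056 = -22103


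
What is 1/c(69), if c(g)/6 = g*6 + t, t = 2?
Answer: 1/2496 ≈ 0.00040064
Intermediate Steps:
c(g) = 12 + 36*g (c(g) = 6*(g*6 + 2) = 6*(6*g + 2) = 6*(2 + 6*g) = 12 + 36*g)
1/c(69) = 1/(12 + 36*69) = 1/(12 + 2484) = 1/2496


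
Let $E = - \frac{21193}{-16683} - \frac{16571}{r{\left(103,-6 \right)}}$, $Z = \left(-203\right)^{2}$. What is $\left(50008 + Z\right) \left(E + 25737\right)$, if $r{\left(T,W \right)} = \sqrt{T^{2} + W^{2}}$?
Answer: $\frac{471901328836}{201} - \frac{1511556907 \sqrt{10645}}{10645} \approx 2.3331 \cdot 10^{9}$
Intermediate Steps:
$Z = 41209$
$E = \frac{21193}{16683} - \frac{16571 \sqrt{10645}}{10645}$ ($E = - \frac{21193}{-16683} - \frac{16571}{\sqrt{103^{2} + \left(-6\right)^{2}}} = \left(-21193\right) \left(- \frac{1}{16683}\right) - \frac{16571}{\sqrt{10609 + 36}} = \frac{21193}{16683} - \frac{16571}{\sqrt{10645}} = \frac{21193}{16683} - 16571 \frac{\sqrt{10645}}{10645} = \frac{21193}{16683} - \frac{16571 \sqrt{10645}}{10645} \approx -159.34$)
$\left(50008 + Z\right) \left(E + 25737\right) = \left(50008 + 41209\right) \left(\left(\frac{21193}{16683} - \frac{16571 \sqrt{10645}}{10645}\right) + 25737\right) = 91217 \left(\frac{429391564}{16683} - \frac{16571 \sqrt{10645}}{10645}\right) = \frac{471901328836}{201} - \frac{1511556907 \sqrt{10645}}{10645}$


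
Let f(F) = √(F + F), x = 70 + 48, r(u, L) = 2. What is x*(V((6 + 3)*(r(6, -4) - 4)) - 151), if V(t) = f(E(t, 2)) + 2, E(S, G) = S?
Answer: -17582 + 708*I ≈ -17582.0 + 708.0*I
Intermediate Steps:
x = 118
f(F) = √2*√F (f(F) = √(2*F) = √2*√F)
V(t) = 2 + √2*√t (V(t) = √2*√t + 2 = 2 + √2*√t)
x*(V((6 + 3)*(r(6, -4) - 4)) - 151) = 118*((2 + √2*√((6 + 3)*(2 - 4))) - 151) = 118*((2 + √2*√(9*(-2))) - 151) = 118*((2 + √2*√(-18)) - 151) = 118*((2 + √2*(3*I*√2)) - 151) = 118*((2 + 6*I) - 151) = 118*(-149 + 6*I) = -17582 + 708*I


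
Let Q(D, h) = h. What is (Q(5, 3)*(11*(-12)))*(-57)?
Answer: 22572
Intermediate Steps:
(Q(5, 3)*(11*(-12)))*(-57) = (3*(11*(-12)))*(-57) = (3*(-132))*(-57) = -396*(-57) = 22572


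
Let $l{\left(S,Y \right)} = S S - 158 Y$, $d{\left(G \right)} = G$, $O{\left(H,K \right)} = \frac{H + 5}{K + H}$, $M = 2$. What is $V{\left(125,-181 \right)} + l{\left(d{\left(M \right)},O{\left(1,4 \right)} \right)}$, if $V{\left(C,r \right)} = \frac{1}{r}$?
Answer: $- \frac{167973}{905} \approx -185.61$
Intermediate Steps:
$O{\left(H,K \right)} = \frac{5 + H}{H + K}$
$l{\left(S,Y \right)} = S^{2} - 158 Y$
$V{\left(125,-181 \right)} + l{\left(d{\left(M \right)},O{\left(1,4 \right)} \right)} = \frac{1}{-181} + \left(2^{2} - 158 \frac{5 + 1}{1 + 4}\right) = - \frac{1}{181} + \left(4 - 158 \cdot \frac{1}{5} \cdot 6\right) = - \frac{1}{181} + \left(4 - \frac{948}{5}\right) = - \frac{1}{181} - \frac{928}{5} = - \frac{167973}{905}$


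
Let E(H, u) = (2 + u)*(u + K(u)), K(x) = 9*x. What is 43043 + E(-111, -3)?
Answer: 43073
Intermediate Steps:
E(H, u) = 10*u*(2 + u) (E(H, u) = (2 + u)*(u + 9*u) = (2 + u)*(10*u) = 10*u*(2 + u))
43043 + E(-111, -3) = 43043 + 10*(-3)*(2 - 3) = 43043 + 10*(-3)*(-1) = 43043 + 30 = 43073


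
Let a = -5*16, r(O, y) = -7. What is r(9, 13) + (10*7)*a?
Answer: -5607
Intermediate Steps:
a = -80
r(9, 13) + (10*7)*a = -7 + (10*7)*(-80) = -7 + 70*(-80) = -7 - 5600 = -5607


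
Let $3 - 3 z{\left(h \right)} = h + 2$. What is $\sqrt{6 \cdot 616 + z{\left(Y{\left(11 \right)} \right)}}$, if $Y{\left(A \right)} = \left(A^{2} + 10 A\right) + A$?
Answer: $\frac{\sqrt{32541}}{3} \approx 60.13$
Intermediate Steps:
$Y{\left(A \right)} = A^{2} + 11 A$
$z{\left(h \right)} = \frac{1}{3} - \frac{h}{3}$ ($z{\left(h \right)} = 1 - \frac{h + 2}{3} = 1 - \frac{2 + h}{3} = 1 - \left(\frac{2}{3} + \frac{h}{3}\right) = \frac{1}{3} - \frac{h}{3}$)
$\sqrt{6 \cdot 616 + z{\left(Y{\left(11 \right)} \right)}} = \sqrt{6 \cdot 616 + \left(\frac{1}{3} - \frac{11 \left(11 + 11\right)}{3}\right)} = \sqrt{3696 + \left(\frac{1}{3} - \frac{11 \cdot 22}{3}\right)} = \sqrt{3696 + \left(\frac{1}{3} - \frac{242}{3}\right)} = \sqrt{3696 - \frac{241}{3}} = \sqrt{\frac{10847}{3}} = \frac{\sqrt{32541}}{3}$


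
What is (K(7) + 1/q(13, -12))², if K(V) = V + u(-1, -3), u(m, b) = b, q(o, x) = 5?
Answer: 441/25 ≈ 17.640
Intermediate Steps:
K(V) = -3 + V (K(V) = V - 3 = -3 + V)
(K(7) + 1/q(13, -12))² = ((-3 + 7) + 1/5)² = (4 + ⅕)² = (21/5)² = 441/25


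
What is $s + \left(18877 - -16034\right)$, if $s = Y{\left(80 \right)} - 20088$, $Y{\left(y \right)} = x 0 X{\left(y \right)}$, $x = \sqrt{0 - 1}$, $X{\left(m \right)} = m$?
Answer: $14823$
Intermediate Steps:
$x = i$ ($x = \sqrt{-1} = i \approx 1.0 i$)
$Y{\left(y \right)} = 0$ ($Y{\left(y \right)} = i 0 y = 0 y = 0$)
$s = -20088$ ($s = 0 - 20088 = -20088$)
$s + \left(18877 - -16034\right) = -20088 + \left(18877 - -16034\right) = -20088 + \left(18877 + 16034\right) = -20088 + 34911 = 14823$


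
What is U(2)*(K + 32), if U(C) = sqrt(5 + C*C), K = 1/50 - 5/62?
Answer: 74259/775 ≈ 95.818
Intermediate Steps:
K = -47/775 (K = 1*(1/50) - 5*1/62 = 1/50 - 5/62 = -47/775 ≈ -0.060645)
U(C) = sqrt(5 + C**2)
U(2)*(K + 32) = sqrt(5 + 2**2)*(-47/775 + 32) = sqrt(5 + 4)*(24753/775) = sqrt(9)*(24753/775) = 3*(24753/775) = 74259/775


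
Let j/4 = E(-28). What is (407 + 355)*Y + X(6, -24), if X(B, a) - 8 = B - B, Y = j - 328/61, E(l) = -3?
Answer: -807232/61 ≈ -13233.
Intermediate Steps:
j = -12 (j = 4*(-3) = -12)
Y = -1060/61 (Y = -12 - 328/61 = -1060/61 ≈ -17.377)
X(B, a) = 8 (X(B, a) = 8 + (B - B) = 8 + 0 = 8)
(407 + 355)*Y + X(6, -24) = (407 + 355)*(-1060/61) + 8 = 762*(-1060/61) + 8 = -807720/61 + 8 = -807232/61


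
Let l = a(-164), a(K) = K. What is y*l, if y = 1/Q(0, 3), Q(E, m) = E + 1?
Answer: -164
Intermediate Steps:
l = -164
Q(E, m) = 1 + E
y = 1 (y = 1/(1 + 0) = 1/1 = 1)
y*l = 1*(-164) = -164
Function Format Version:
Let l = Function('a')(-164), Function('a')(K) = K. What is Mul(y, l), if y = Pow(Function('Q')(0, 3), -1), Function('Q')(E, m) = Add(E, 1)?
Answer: -164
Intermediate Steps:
l = -164
Function('Q')(E, m) = Add(1, E)
y = 1 (y = Pow(Add(1, 0), -1) = Pow(1, -1) = 1)
Mul(y, l) = Mul(1, -164) = -164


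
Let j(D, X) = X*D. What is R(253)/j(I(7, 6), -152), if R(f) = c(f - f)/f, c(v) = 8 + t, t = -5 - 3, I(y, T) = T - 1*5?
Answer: 0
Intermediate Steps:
I(y, T) = -5 + T (I(y, T) = T - 5 = -5 + T)
j(D, X) = D*X
t = -8
c(v) = 0 (c(v) = 8 - 8 = 0)
R(f) = 0 (R(f) = 0/f = 0)
R(253)/j(I(7, 6), -152) = 0/(((-5 + 6)*(-152))) = 0/((1*(-152))) = 0/(-152) = 0*(-1/152) = 0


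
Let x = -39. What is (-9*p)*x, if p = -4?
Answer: -1404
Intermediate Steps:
(-9*p)*x = -9*(-4)*(-39) = 36*(-39) = -1404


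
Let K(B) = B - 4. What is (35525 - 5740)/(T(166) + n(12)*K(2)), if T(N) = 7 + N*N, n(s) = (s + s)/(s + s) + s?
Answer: 29785/27537 ≈ 1.0816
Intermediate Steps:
K(B) = -4 + B
n(s) = 1 + s (n(s) = (2*s)/((2*s)) + s = (2*s)*(1/(2*s)) + s = 1 + s)
T(N) = 7 + N²
(35525 - 5740)/(T(166) + n(12)*K(2)) = (35525 - 5740)/((7 + 166²) + (1 + 12)*(-4 + 2)) = 29785/((7 + 27556) + 13*(-2)) = 29785/(27563 - 26) = 29785/27537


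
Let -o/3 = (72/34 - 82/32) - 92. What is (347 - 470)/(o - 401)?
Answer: 33456/33637 ≈ 0.99462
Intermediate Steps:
o = 75435/272 (o = -3*((72/34 - 82/32) - 92) = -3*((72*(1/34) - 82*1/32) - 92) = -3*((36/17 - 41/16) - 92) = -3*(-121/272 - 92) = -3*(-25145/272) = 75435/272 ≈ 277.33)
(347 - 470)/(o - 401) = (347 - 470)/(75435/272 - 401) = -123/(-33637/272) = -272/33637*(-123) = 33456/33637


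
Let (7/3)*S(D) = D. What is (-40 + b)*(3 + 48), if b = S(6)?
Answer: -13362/7 ≈ -1908.9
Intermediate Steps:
S(D) = 3*D/7
b = 18/7 (b = (3/7)*6 = 18/7 ≈ 2.5714)
(-40 + b)*(3 + 48) = (-40 + 18/7)*(3 + 48) = -262/7*51 = -13362/7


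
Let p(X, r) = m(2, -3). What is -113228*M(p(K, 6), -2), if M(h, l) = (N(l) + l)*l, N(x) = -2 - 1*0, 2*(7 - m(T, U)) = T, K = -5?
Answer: -905824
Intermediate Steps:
m(T, U) = 7 - T/2
p(X, r) = 6 (p(X, r) = 7 - 1/2*2 = 7 - 1 = 6)
N(x) = -2 (N(x) = -2 + 0 = -2)
M(h, l) = l*(-2 + l) (M(h, l) = (-2 + l)*l = l*(-2 + l))
-113228*M(p(K, 6), -2) = -(-226456)*(-2 - 2) = -(-226456)*(-4) = -113228*8 = -905824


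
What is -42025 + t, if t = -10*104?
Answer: -43065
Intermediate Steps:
t = -1040
-42025 + t = -42025 - 1040 = -43065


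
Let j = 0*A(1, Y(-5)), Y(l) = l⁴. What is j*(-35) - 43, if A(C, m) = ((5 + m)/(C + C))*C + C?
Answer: -43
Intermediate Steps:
A(C, m) = 5/2 + C + m/2 (A(C, m) = ((5 + m)/((2*C)))*C + C = ((5 + m)*(1/(2*C)))*C + C = ((5 + m)/(2*C))*C + C = (5/2 + m/2) + C = 5/2 + C + m/2)
j = 0 (j = 0*(5/2 + 1 + (½)*(-5)⁴) = 0*(5/2 + 1 + (½)*625) = 0*(5/2 + 1 + 625/2) = 0*316 = 0)
j*(-35) - 43 = 0*(-35) - 43 = 0 - 43 = -43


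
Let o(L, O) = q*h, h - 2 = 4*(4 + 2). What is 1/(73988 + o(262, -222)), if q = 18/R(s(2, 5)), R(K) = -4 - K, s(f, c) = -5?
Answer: 1/74456 ≈ 1.3431e-5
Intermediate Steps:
q = 18 (q = 18/(-4 - 1*(-5)) = 18/(-4 + 5) = 18/1 = 18*1 = 18)
h = 26 (h = 2 + 4*(4 + 2) = 2 + 4*6 = 2 + 24 = 26)
o(L, O) = 468 (o(L, O) = 18*26 = 468)
1/(73988 + o(262, -222)) = 1/(73988 + 468) = 1/74456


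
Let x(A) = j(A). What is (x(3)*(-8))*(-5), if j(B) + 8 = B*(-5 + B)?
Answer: -560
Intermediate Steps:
j(B) = -8 + B*(-5 + B)
x(A) = -8 + A² - 5*A
(x(3)*(-8))*(-5) = ((-8 + 3² - 5*3)*(-8))*(-5) = ((-8 + 9 - 15)*(-8))*(-5) = -14*(-8)*(-5) = 112*(-5) = -560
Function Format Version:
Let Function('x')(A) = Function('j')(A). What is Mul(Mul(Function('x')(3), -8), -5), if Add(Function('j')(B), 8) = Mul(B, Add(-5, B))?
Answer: -560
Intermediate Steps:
Function('j')(B) = Add(-8, Mul(B, Add(-5, B)))
Function('x')(A) = Add(-8, Pow(A, 2), Mul(-5, A))
Mul(Mul(Function('x')(3), -8), -5) = Mul(Mul(Add(-8, Pow(3, 2), Mul(-5, 3)), -8), -5) = Mul(Mul(Add(-8, 9, -15), -8), -5) = Mul(Mul(-14, -8), -5) = Mul(112, -5) = -560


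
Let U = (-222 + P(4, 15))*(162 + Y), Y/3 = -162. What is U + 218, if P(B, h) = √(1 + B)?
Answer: 72146 - 324*√5 ≈ 71422.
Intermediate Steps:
Y = -486 (Y = 3*(-162) = -486)
U = 71928 - 324*√5 (U = (-222 + √(1 + 4))*(162 - 486) = (-222 + √5)*(-324) = 71928 - 324*√5 ≈ 71204.)
U + 218 = (71928 - 324*√5) + 218 = 72146 - 324*√5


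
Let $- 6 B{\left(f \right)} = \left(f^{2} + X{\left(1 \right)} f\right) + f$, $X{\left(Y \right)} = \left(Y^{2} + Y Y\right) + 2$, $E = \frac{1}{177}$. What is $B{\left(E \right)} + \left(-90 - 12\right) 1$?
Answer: $- \frac{9587117}{93987} \approx -102.0$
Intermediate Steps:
$E = \frac{1}{177} \approx 0.0056497$
$X{\left(Y \right)} = 2 + 2 Y^{2}$ ($X{\left(Y \right)} = \left(Y^{2} + Y^{2}\right) + 2 = 2 Y^{2} + 2 = 2 + 2 Y^{2}$)
$B{\left(f \right)} = - \frac{5 f}{6} - \frac{f^{2}}{6}$ ($B{\left(f \right)} = - \frac{\left(f^{2} + \left(2 + 2 \cdot 1^{2}\right) f\right) + f}{6} = - \frac{\left(f^{2} + \left(2 + 2 \cdot 1\right) f\right) + f}{6} = - \frac{\left(f^{2} + \left(2 + 2\right) f\right) + f}{6} = - \frac{\left(f^{2} + 4 f\right) + f}{6} = - \frac{f^{2} + 5 f}{6} = - \frac{5 f}{6} - \frac{f^{2}}{6}$)
$B{\left(E \right)} + \left(-90 - 12\right) 1 = \left(- \frac{1}{6}\right) \frac{1}{177} \left(5 + \frac{1}{177}\right) + \left(-90 - 12\right) 1 = \left(- \frac{1}{6}\right) \frac{1}{177} \cdot \frac{886}{177} - 102 = - \frac{443}{93987} - 102 = - \frac{9587117}{93987}$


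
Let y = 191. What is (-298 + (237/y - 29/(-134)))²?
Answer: 57603773781225/655052836 ≈ 87938.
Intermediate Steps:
(-298 + (237/y - 29/(-134)))² = (-298 + (237/191 - 29/(-134)))² = (-298 + (237*(1/191) - 29*(-1/134)))² = (-298 + (237/191 + 29/134))² = (-298 + 37297/25594)² = (-7589715/25594)² = 57603773781225/655052836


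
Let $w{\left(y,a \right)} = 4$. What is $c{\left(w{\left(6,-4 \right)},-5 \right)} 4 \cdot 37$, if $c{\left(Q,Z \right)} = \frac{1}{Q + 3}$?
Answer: $\frac{148}{7} \approx 21.143$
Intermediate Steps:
$c{\left(Q,Z \right)} = \frac{1}{3 + Q}$
$c{\left(w{\left(6,-4 \right)},-5 \right)} 4 \cdot 37 = \frac{1}{3 + 4} \cdot 4 \cdot 37 = \frac{1}{7} \cdot 4 \cdot 37 = \frac{4}{7} \cdot 37 = \frac{148}{7}$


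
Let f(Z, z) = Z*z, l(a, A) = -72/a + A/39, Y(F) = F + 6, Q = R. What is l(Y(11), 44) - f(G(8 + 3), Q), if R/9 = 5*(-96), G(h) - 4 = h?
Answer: 42960340/663 ≈ 64797.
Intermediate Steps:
G(h) = 4 + h
R = -4320 (R = 9*(5*(-96)) = 9*(-480) = -4320)
Q = -4320
Y(F) = 6 + F
l(a, A) = -72/a + A/39 (l(a, A) = -72/a + A*(1/39) = -72/a + A/39)
l(Y(11), 44) - f(G(8 + 3), Q) = (-72/(6 + 11) + (1/39)*44) - (4 + (8 + 3))*(-4320) = (-72/17 + 44/39) - (4 + 11)*(-4320) = (-72*1/17 + 44/39) - 15*(-4320) = (-72/17 + 44/39) - 1*(-64800) = -2060/663 + 64800 = 42960340/663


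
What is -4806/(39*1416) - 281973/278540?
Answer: -58716459/53410045 ≈ -1.0994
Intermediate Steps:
-4806/(39*1416) - 281973/278540 = -4806/55224 - 281973*1/278540 = -4806*1/55224 - 281973/278540 = -267/3068 - 281973/278540 = -58716459/53410045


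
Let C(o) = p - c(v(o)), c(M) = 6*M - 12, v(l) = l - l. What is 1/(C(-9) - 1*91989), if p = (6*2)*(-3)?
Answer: -1/92013 ≈ -1.0868e-5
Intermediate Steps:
v(l) = 0
p = -36 (p = 12*(-3) = -36)
c(M) = -12 + 6*M
C(o) = -24 (C(o) = -36 - (-12 + 6*0) = -36 - (-12 + 0) = -36 - 1*(-12) = -36 + 12 = -24)
1/(C(-9) - 1*91989) = 1/(-24 - 1*91989) = 1/(-24 - 91989) = 1/(-92013) = -1/92013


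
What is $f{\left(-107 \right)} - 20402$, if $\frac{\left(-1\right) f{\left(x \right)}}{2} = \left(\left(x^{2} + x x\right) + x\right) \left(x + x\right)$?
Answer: $9734146$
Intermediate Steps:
$f{\left(x \right)} = - 4 x \left(x + 2 x^{2}\right)$ ($f{\left(x \right)} = - 2 \left(\left(x^{2} + x x\right) + x\right) \left(x + x\right) = - 2 \left(\left(x^{2} + x^{2}\right) + x\right) 2 x = - 2 \left(2 x^{2} + x\right) 2 x = - 2 \left(x + 2 x^{2}\right) 2 x = - 2 \cdot 2 x \left(x + 2 x^{2}\right) = - 4 x \left(x + 2 x^{2}\right)$)
$f{\left(-107 \right)} - 20402 = \left(-107\right)^{2} \left(-4 - -856\right) - 20402 = 11449 \left(-4 + 856\right) - 20402 = 11449 \cdot 852 - 20402 = 9754548 - 20402 = 9734146$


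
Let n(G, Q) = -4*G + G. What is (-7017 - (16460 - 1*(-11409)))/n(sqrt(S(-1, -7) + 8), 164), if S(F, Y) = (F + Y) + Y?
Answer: -34886*I*sqrt(7)/21 ≈ -4395.2*I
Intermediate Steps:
S(F, Y) = F + 2*Y
n(G, Q) = -3*G
(-7017 - (16460 - 1*(-11409)))/n(sqrt(S(-1, -7) + 8), 164) = (-7017 - (16460 - 1*(-11409)))/((-3*sqrt((-1 + 2*(-7)) + 8))) = (-7017 - (16460 + 11409))/((-3*sqrt((-1 - 14) + 8))) = (-7017 - 1*27869)/((-3*sqrt(-15 + 8))) = (-7017 - 27869)/((-3*I*sqrt(7))) = -34886*I*sqrt(7)/21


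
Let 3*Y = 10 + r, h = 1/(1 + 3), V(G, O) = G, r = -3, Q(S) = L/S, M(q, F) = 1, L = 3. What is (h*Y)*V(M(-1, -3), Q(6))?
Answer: 7/12 ≈ 0.58333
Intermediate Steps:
Q(S) = 3/S
h = ¼ (h = 1/4 = ¼ ≈ 0.25000)
Y = 7/3 (Y = (10 - 3)/3 = (⅓)*7 = 7/3 ≈ 2.3333)
(h*Y)*V(M(-1, -3), Q(6)) = ((¼)*(7/3))*1 = (7/12)*1 = 7/12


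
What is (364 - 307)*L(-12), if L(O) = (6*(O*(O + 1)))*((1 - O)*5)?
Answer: 2934360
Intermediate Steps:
L(O) = 6*O*(1 + O)*(5 - 5*O) (L(O) = (6*(O*(1 + O)))*(5 - 5*O) = (6*O*(1 + O))*(5 - 5*O) = 6*O*(1 + O)*(5 - 5*O))
(364 - 307)*L(-12) = (364 - 307)*(30*(-12)*(1 - 1*(-12)**2)) = 57*(30*(-12)*(1 - 1*144)) = 57*(30*(-12)*(1 - 144)) = 57*(30*(-12)*(-143)) = 57*51480 = 2934360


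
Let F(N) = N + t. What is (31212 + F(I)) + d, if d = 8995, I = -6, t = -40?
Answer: 40161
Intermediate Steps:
F(N) = -40 + N (F(N) = N - 40 = -40 + N)
(31212 + F(I)) + d = (31212 + (-40 - 6)) + 8995 = (31212 - 46) + 8995 = 31166 + 8995 = 40161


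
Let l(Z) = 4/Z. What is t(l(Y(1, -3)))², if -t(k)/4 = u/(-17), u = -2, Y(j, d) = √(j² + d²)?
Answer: 64/289 ≈ 0.22145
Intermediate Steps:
Y(j, d) = √(d² + j²)
t(k) = -8/17 (t(k) = -(-8)/(-17) = -(-8)*(-1)/17 = -4*2/17 = -8/17)
t(l(Y(1, -3)))² = (-8/17)² = 64/289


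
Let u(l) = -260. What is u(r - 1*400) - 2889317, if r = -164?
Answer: -2889577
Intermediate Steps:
u(r - 1*400) - 2889317 = -260 - 2889317 = -2889577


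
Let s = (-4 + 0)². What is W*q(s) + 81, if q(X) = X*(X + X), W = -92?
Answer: -47023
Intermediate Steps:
s = 16 (s = (-4)² = 16)
q(X) = 2*X² (q(X) = X*(2*X) = 2*X²)
W*q(s) + 81 = -184*16² + 81 = -184*256 + 81 = -92*512 + 81 = -47104 + 81 = -47023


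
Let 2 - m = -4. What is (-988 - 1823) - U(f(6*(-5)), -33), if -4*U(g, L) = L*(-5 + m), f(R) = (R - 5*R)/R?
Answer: -11277/4 ≈ -2819.3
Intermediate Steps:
m = 6 (m = 2 - 1*(-4) = 2 + 4 = 6)
f(R) = -4 (f(R) = (-4*R)/R = -4)
U(g, L) = -L/4 (U(g, L) = -L*(-5 + 6)/4 = -L/4)
(-988 - 1823) - U(f(6*(-5)), -33) = (-988 - 1823) - (-1)*(-33)/4 = -2811 - 1*33/4 = -2811 - 33/4 = -11277/4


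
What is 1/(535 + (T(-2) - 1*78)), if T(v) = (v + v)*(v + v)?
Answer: 1/473 ≈ 0.0021142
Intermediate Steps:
T(v) = 4*v**2 (T(v) = (2*v)*(2*v) = 4*v**2)
1/(535 + (T(-2) - 1*78)) = 1/(535 + (4*(-2)**2 - 1*78)) = 1/(535 + (4*4 - 78)) = 1/(535 + (16 - 78)) = 1/(535 - 62) = 1/473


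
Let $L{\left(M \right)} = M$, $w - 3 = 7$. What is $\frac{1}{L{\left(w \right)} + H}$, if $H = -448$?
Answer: $- \frac{1}{438} \approx -0.0022831$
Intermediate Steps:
$w = 10$ ($w = 3 + 7 = 10$)
$\frac{1}{L{\left(w \right)} + H} = \frac{1}{10 - 448} = \frac{1}{-438} = - \frac{1}{438}$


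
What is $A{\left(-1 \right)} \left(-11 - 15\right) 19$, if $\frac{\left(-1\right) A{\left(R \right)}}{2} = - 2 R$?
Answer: $1976$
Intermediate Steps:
$A{\left(R \right)} = 4 R$ ($A{\left(R \right)} = - 2 \left(- 2 R\right) = 4 R$)
$A{\left(-1 \right)} \left(-11 - 15\right) 19 = 4 \left(-1\right) \left(-11 - 15\right) 19 = \left(-4\right) \left(-26\right) 19 = 104 \cdot 19 = 1976$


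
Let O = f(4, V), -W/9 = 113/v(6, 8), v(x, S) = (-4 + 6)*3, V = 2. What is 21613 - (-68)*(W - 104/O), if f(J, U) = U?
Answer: 6551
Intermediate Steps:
v(x, S) = 6 (v(x, S) = 2*3 = 6)
W = -339/2 (W = -1017/6 = -9*113/6 = -339/2 ≈ -169.50)
O = 2
21613 - (-68)*(W - 104/O) = 21613 - (-68)*(-339/2 - 104/2) = 21613 - (-68)*(-339/2 - 104*½) = 21613 - (-68)*(-339/2 - 52) = 21613 - (-68)*(-443)/2 = 21613 - 1*15062 = 21613 - 15062 = 6551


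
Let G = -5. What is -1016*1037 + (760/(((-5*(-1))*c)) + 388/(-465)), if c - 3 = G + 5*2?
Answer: -489911833/465 ≈ -1.0536e+6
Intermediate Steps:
c = 8 (c = 3 + (-5 + 5*2) = 3 + (-5 + 10) = 3 + 5 = 8)
-1016*1037 + (760/(((-5*(-1))*c)) + 388/(-465)) = -1016*1037 + (760/((-5*(-1)*8)) + 388/(-465)) = -1053592 + (760/((5*8)) + 388*(-1/465)) = -1053592 + (760/40 - 388/465) = -1053592 + (760*(1/40) - 388/465) = -1053592 + (19 - 388/465) = -1053592 + 8447/465 = -489911833/465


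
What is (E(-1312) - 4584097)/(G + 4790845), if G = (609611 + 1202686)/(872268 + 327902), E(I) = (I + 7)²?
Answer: -3457776182240/5749830255947 ≈ -0.60137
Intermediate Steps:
E(I) = (7 + I)²
G = 1812297/1200170 ≈ 1.5100
(E(-1312) - 4584097)/(G + 4790845) = ((7 - 1312)² - 4584097)/(1812297/1200170 + 4790845) = ((-1305)² - 4584097)/(5749830255947/1200170) = (1703025 - 4584097)*(1200170/5749830255947) = -2881072*1200170/5749830255947 = -3457776182240/5749830255947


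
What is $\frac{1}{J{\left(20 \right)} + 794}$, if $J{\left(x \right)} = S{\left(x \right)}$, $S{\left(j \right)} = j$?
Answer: $\frac{1}{814} \approx 0.0012285$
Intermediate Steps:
$J{\left(x \right)} = x$
$\frac{1}{J{\left(20 \right)} + 794} = \frac{1}{20 + 794} = \frac{1}{814}$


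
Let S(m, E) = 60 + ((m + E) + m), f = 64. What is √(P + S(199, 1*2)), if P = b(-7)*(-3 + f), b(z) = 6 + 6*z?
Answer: 2*I*√434 ≈ 41.665*I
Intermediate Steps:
S(m, E) = 60 + E + 2*m (S(m, E) = 60 + ((E + m) + m) = 60 + (E + 2*m) = 60 + E + 2*m)
P = -2196 (P = (6 + 6*(-7))*(-3 + 64) = (6 - 42)*61 = -36*61 = -2196)
√(P + S(199, 1*2)) = √(-2196 + (60 + 1*2 + 2*199)) = √(-2196 + (60 + 2 + 398)) = √(-2196 + 460) = √(-1736) = 2*I*√434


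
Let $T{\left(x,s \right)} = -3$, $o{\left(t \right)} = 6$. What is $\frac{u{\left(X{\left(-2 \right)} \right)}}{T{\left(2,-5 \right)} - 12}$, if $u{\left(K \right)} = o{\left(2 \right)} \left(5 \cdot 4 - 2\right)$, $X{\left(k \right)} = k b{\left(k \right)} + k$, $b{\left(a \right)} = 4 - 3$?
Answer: $- \frac{36}{5} \approx -7.2$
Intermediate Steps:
$b{\left(a \right)} = 1$ ($b{\left(a \right)} = 4 - 3 = 1$)
$X{\left(k \right)} = 2 k$ ($X{\left(k \right)} = k 1 + k = k + k = 2 k$)
$u{\left(K \right)} = 108$ ($u{\left(K \right)} = 6 \left(5 \cdot 4 - 2\right) = 6 \left(20 - 2\right) = 6 \cdot 18 = 108$)
$\frac{u{\left(X{\left(-2 \right)} \right)}}{T{\left(2,-5 \right)} - 12} = \frac{1}{-3 - 12} \cdot 108 = \frac{1}{-15} \cdot 108 = \left(- \frac{1}{15}\right) 108 = - \frac{36}{5}$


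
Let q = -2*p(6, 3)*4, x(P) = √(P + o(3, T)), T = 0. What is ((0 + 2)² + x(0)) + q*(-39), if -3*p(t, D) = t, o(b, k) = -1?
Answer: -620 + I ≈ -620.0 + 1.0*I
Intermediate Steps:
x(P) = √(-1 + P) (x(P) = √(P - 1) = √(-1 + P))
p(t, D) = -t/3
q = 16 (q = -(-2)*6/3*4 = -2*(-2)*4 = 4*4 = 16)
((0 + 2)² + x(0)) + q*(-39) = ((0 + 2)² + √(-1 + 0)) + 16*(-39) = (2² + √(-1)) - 624 = (4 + I) - 624 = -620 + I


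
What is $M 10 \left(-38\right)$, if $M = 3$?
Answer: $-1140$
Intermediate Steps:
$M 10 \left(-38\right) = 3 \cdot 10 \left(-38\right) = 30 \left(-38\right) = -1140$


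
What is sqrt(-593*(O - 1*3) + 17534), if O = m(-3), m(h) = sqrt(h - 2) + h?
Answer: sqrt(21092 - 593*I*sqrt(5)) ≈ 145.3 - 4.5629*I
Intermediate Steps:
m(h) = h + sqrt(-2 + h) (m(h) = sqrt(-2 + h) + h = h + sqrt(-2 + h))
O = -3 + I*sqrt(5) (O = -3 + sqrt(-2 - 3) = -3 + sqrt(-5) = -3 + I*sqrt(5) ≈ -3.0 + 2.2361*I)
sqrt(-593*(O - 1*3) + 17534) = sqrt(-593*((-3 + I*sqrt(5)) - 1*3) + 17534) = sqrt(-593*((-3 + I*sqrt(5)) - 3) + 17534) = sqrt(-593*(-6 + I*sqrt(5)) + 17534) = sqrt((3558 - 593*I*sqrt(5)) + 17534) = sqrt(21092 - 593*I*sqrt(5))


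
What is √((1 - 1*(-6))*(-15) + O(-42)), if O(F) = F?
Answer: 7*I*√3 ≈ 12.124*I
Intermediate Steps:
√((1 - 1*(-6))*(-15) + O(-42)) = √((1 - 1*(-6))*(-15) - 42) = √((1 + 6)*(-15) - 42) = √(7*(-15) - 42) = √(-105 - 42) = √(-147) = 7*I*√3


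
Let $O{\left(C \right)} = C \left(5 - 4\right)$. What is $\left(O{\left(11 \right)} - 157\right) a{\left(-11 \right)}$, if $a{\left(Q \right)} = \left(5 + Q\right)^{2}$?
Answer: $-5256$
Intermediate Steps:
$O{\left(C \right)} = C$ ($O{\left(C \right)} = C 1 = C$)
$\left(O{\left(11 \right)} - 157\right) a{\left(-11 \right)} = \left(11 - 157\right) \left(5 - 11\right)^{2} = - 146 \left(-6\right)^{2} = \left(-146\right) 36 = -5256$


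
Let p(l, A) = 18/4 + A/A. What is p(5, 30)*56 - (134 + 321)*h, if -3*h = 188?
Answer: 86464/3 ≈ 28821.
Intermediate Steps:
h = -188/3 (h = -⅓*188 = -188/3 ≈ -62.667)
p(l, A) = 11/2 (p(l, A) = 18*(¼) + 1 = 9/2 + 1 = 11/2)
p(5, 30)*56 - (134 + 321)*h = (11/2)*56 - (134 + 321)*(-188)/3 = 308 - 455*(-188)/3 = 308 - 1*(-85540/3) = 308 + 85540/3 = 86464/3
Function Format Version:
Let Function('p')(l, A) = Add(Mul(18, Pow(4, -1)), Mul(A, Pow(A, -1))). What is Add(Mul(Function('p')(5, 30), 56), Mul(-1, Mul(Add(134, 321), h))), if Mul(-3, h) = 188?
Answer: Rational(86464, 3) ≈ 28821.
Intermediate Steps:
h = Rational(-188, 3) (h = Mul(Rational(-1, 3), 188) = Rational(-188, 3) ≈ -62.667)
Function('p')(l, A) = Rational(11, 2) (Function('p')(l, A) = Add(Mul(18, Rational(1, 4)), 1) = Add(Rational(9, 2), 1) = Rational(11, 2))
Add(Mul(Function('p')(5, 30), 56), Mul(-1, Mul(Add(134, 321), h))) = Add(Mul(Rational(11, 2), 56), Mul(-1, Mul(Add(134, 321), Rational(-188, 3)))) = Add(308, Mul(-1, Mul(455, Rational(-188, 3)))) = Add(308, Mul(-1, Rational(-85540, 3))) = Add(308, Rational(85540, 3)) = Rational(86464, 3)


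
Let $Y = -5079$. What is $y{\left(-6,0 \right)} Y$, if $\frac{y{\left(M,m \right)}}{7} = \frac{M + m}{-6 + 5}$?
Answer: $-213318$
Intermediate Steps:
$y{\left(M,m \right)} = - 7 M - 7 m$ ($y{\left(M,m \right)} = 7 \frac{M + m}{-6 + 5} = 7 \frac{M + m}{-1} = 7 \left(M + m\right) \left(-1\right) = 7 \left(- M - m\right) = - 7 M - 7 m$)
$y{\left(-6,0 \right)} Y = \left(\left(-7\right) \left(-6\right) - 0\right) \left(-5079\right) = \left(42 + 0\right) \left(-5079\right) = 42 \left(-5079\right) = -213318$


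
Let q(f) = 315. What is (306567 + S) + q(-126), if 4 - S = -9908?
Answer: 316794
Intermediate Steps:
S = 9912 (S = 4 - 1*(-9908) = 4 + 9908 = 9912)
(306567 + S) + q(-126) = (306567 + 9912) + 315 = 316479 + 315 = 316794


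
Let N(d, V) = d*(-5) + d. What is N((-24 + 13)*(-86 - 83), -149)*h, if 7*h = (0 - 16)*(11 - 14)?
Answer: -356928/7 ≈ -50990.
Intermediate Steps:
h = 48/7 (h = ((0 - 16)*(11 - 14))/7 = (-16*(-3))/7 = (⅐)*48 = 48/7 ≈ 6.8571)
N(d, V) = -4*d (N(d, V) = -5*d + d = -4*d)
N((-24 + 13)*(-86 - 83), -149)*h = -4*(-24 + 13)*(-86 - 83)*(48/7) = -(-44)*(-169)*(48/7) = -4*1859*(48/7) = -7436*48/7 = -356928/7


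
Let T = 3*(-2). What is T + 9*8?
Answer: 66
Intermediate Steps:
T = -6
T + 9*8 = -6 + 9*8 = -6 + 72 = 66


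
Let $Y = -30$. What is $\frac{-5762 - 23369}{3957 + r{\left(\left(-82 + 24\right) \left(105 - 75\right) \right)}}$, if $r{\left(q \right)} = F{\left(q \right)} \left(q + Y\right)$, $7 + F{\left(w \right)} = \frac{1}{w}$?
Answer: $- \frac{1689598}{948185} \approx -1.7819$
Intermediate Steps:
$F{\left(w \right)} = -7 + \frac{1}{w}$
$r{\left(q \right)} = \left(-30 + q\right) \left(-7 + \frac{1}{q}\right)$ ($r{\left(q \right)} = \left(-7 + \frac{1}{q}\right) \left(q - 30\right) = \left(-7 + \frac{1}{q}\right) \left(-30 + q\right) = \left(-30 + q\right) \left(-7 + \frac{1}{q}\right)$)
$\frac{-5762 - 23369}{3957 + r{\left(\left(-82 + 24\right) \left(105 - 75\right) \right)}} = \frac{-5762 - 23369}{3957 - \left(-211 + 30 \frac{1}{\left(-82 + 24\right) \left(105 - 75\right)} + 7 \left(-82 + 24\right) \left(105 - 75\right)\right)} = - \frac{29131}{3957 - \left(-211 - \frac{1}{58} + 7 \left(-58\right) 30\right)} = - \frac{29131}{3957 - \left(-12391 - \frac{1}{58}\right)} = - \frac{29131}{3957 + \left(211 - - \frac{1}{58} + 12180\right)} = - \frac{29131}{3957 + \left(211 + \frac{1}{58} + 12180\right)} = - \frac{29131}{3957 + \frac{718679}{58}} = - \frac{29131}{\frac{948185}{58}} = \left(-29131\right) \frac{58}{948185} = - \frac{1689598}{948185}$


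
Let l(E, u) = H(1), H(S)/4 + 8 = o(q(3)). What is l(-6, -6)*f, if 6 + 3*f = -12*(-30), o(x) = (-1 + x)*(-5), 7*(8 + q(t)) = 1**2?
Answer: 119888/7 ≈ 17127.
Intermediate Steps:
q(t) = -55/7 (q(t) = -8 + (1/7)*1**2 = -8 + (1/7)*1 = -8 + 1/7 = -55/7)
o(x) = 5 - 5*x
f = 118 (f = -2 + (-12*(-30))/3 = -2 + (1/3)*360 = -2 + 120 = 118)
H(S) = 1016/7 (H(S) = -32 + 4*(5 - 5*(-55/7)) = -32 + 4*(5 + 275/7) = -32 + 4*(310/7) = -32 + 1240/7 = 1016/7)
l(E, u) = 1016/7
l(-6, -6)*f = (1016/7)*118 = 119888/7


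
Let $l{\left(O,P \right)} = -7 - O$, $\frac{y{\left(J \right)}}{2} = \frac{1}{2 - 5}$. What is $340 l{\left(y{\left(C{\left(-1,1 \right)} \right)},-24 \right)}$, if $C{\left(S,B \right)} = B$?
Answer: $- \frac{6460}{3} \approx -2153.3$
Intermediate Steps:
$y{\left(J \right)} = - \frac{2}{3}$ ($y{\left(J \right)} = \frac{2}{2 - 5} = \frac{2}{-3} = 2 \left(- \frac{1}{3}\right) = - \frac{2}{3}$)
$340 l{\left(y{\left(C{\left(-1,1 \right)} \right)},-24 \right)} = 340 \left(-7 - - \frac{2}{3}\right) = 340 \left(-7 + \frac{2}{3}\right) = 340 \left(- \frac{19}{3}\right) = - \frac{6460}{3}$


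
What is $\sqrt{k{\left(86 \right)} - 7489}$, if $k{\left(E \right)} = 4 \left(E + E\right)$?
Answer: $i \sqrt{6801} \approx 82.468 i$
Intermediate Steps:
$k{\left(E \right)} = 8 E$ ($k{\left(E \right)} = 4 \cdot 2 E = 8 E$)
$\sqrt{k{\left(86 \right)} - 7489} = \sqrt{8 \cdot 86 - 7489} = \sqrt{688 - 7489} = \sqrt{-6801} = i \sqrt{6801}$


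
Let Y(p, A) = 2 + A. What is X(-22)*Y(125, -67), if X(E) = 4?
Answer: -260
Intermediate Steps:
X(-22)*Y(125, -67) = 4*(2 - 67) = 4*(-65) = -260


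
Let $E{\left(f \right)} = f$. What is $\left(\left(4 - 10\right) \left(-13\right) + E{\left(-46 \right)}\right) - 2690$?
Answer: $-2658$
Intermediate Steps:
$\left(\left(4 - 10\right) \left(-13\right) + E{\left(-46 \right)}\right) - 2690 = \left(\left(4 - 10\right) \left(-13\right) - 46\right) - 2690 = \left(\left(-6\right) \left(-13\right) - 46\right) - 2690 = \left(78 - 46\right) - 2690 = 32 - 2690 = -2658$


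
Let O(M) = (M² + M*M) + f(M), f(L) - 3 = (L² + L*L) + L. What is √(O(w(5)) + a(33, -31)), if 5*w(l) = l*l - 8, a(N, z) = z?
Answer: √541/5 ≈ 4.6519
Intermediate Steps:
w(l) = -8/5 + l²/5 (w(l) = (l*l - 8)/5 = (l² - 8)/5 = (-8 + l²)/5 = -8/5 + l²/5)
f(L) = 3 + L + 2*L² (f(L) = 3 + ((L² + L*L) + L) = 3 + ((L² + L²) + L) = 3 + (2*L² + L) = 3 + (L + 2*L²) = 3 + L + 2*L²)
O(M) = 3 + M + 4*M² (O(M) = (M² + M*M) + (3 + M + 2*M²) = (M² + M²) + (3 + M + 2*M²) = 2*M² + (3 + M + 2*M²) = 3 + M + 4*M²)
√(O(w(5)) + a(33, -31)) = √((3 + (-8/5 + (⅕)*5²) + 4*(-8/5 + (⅕)*5²)²) - 31) = √((3 + (-8/5 + (⅕)*25) + 4*(-8/5 + (⅕)*25)²) - 31) = √((3 + (-8/5 + 5) + 4*(-8/5 + 5)²) - 31) = √((3 + 17/5 + 4*(17/5)²) - 31) = √((3 + 17/5 + 4*(289/25)) - 31) = √((3 + 17/5 + 1156/25) - 31) = √(1316/25 - 31) = √(541/25) = √541/5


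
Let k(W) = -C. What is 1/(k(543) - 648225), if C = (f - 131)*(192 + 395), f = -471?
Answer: -1/294851 ≈ -3.3915e-6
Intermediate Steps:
C = -353374 (C = (-471 - 131)*(192 + 395) = -602*587 = -353374)
k(W) = 353374 (k(W) = -1*(-353374) = 353374)
1/(k(543) - 648225) = 1/(353374 - 648225) = 1/(-294851) = -1/294851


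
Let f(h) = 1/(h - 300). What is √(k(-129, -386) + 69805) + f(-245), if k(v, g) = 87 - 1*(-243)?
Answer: -1/545 + 13*√415 ≈ 264.83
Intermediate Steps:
k(v, g) = 330 (k(v, g) = 87 + 243 = 330)
f(h) = 1/(-300 + h)
√(k(-129, -386) + 69805) + f(-245) = √(330 + 69805) + 1/(-300 - 245) = √70135 + 1/(-545) = 13*√415 - 1/545 = -1/545 + 13*√415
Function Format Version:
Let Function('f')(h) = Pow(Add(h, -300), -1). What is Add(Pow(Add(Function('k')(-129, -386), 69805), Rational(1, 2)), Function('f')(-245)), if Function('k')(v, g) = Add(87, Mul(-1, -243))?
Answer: Add(Rational(-1, 545), Mul(13, Pow(415, Rational(1, 2)))) ≈ 264.83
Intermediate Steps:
Function('k')(v, g) = 330 (Function('k')(v, g) = Add(87, 243) = 330)
Function('f')(h) = Pow(Add(-300, h), -1)
Add(Pow(Add(Function('k')(-129, -386), 69805), Rational(1, 2)), Function('f')(-245)) = Add(Pow(Add(330, 69805), Rational(1, 2)), Pow(Add(-300, -245), -1)) = Add(Pow(70135, Rational(1, 2)), Pow(-545, -1)) = Add(Mul(13, Pow(415, Rational(1, 2))), Rational(-1, 545)) = Add(Rational(-1, 545), Mul(13, Pow(415, Rational(1, 2))))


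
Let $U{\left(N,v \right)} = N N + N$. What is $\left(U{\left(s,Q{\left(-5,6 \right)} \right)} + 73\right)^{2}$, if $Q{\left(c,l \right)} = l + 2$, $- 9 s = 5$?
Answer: $\frac{34727449}{6561} \approx 5293.0$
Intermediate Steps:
$s = - \frac{5}{9}$ ($s = \left(- \frac{1}{9}\right) 5 = - \frac{5}{9} \approx -0.55556$)
$Q{\left(c,l \right)} = 2 + l$
$U{\left(N,v \right)} = N + N^{2}$ ($U{\left(N,v \right)} = N^{2} + N = N + N^{2}$)
$\left(U{\left(s,Q{\left(-5,6 \right)} \right)} + 73\right)^{2} = \left(- \frac{5 \left(1 - \frac{5}{9}\right)}{9} + 73\right)^{2} = \left(\left(- \frac{5}{9}\right) \frac{4}{9} + 73\right)^{2} = \left(- \frac{20}{81} + 73\right)^{2} = \left(\frac{5893}{81}\right)^{2} = \frac{34727449}{6561}$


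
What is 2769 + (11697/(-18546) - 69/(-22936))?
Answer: 196264241891/70895176 ≈ 2768.4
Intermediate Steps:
2769 + (11697/(-18546) - 69/(-22936)) = 2769 + (11697*(-1/18546) - 69*(-1/22936)) = 2769 + (-3899/6182 + 69/22936) = 2769 - 44500453/70895176 = 196264241891/70895176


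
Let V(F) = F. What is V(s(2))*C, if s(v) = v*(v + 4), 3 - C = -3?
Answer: 72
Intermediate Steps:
C = 6 (C = 3 - 1*(-3) = 3 + 3 = 6)
s(v) = v*(4 + v)
V(s(2))*C = (2*(4 + 2))*6 = (2*6)*6 = 12*6 = 72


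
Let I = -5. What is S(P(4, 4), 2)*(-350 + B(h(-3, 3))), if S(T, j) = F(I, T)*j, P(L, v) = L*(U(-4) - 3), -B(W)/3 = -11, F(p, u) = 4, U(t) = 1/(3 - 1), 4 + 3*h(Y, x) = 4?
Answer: -2536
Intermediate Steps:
h(Y, x) = 0 (h(Y, x) = -4/3 + (1/3)*4 = -4/3 + 4/3 = 0)
U(t) = 1/2
B(W) = 33 (B(W) = -3*(-11) = 33)
P(L, v) = -5*L/2 (P(L, v) = L*(1/2 - 3) = L*(-5/2) = -5*L/2)
S(T, j) = 4*j
S(P(4, 4), 2)*(-350 + B(h(-3, 3))) = (4*2)*(-350 + 33) = 8*(-317) = -2536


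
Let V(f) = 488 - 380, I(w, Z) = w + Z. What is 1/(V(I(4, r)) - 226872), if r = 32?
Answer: -1/226764 ≈ -4.4099e-6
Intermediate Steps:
I(w, Z) = Z + w
V(f) = 108
1/(V(I(4, r)) - 226872) = 1/(108 - 226872) = 1/(-226764) = -1/226764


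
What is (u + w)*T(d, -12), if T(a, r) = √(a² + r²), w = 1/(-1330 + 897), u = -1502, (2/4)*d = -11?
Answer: -1300734*√157/433 ≈ -37640.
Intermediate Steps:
d = -22 (d = 2*(-11) = -22)
w = -1/433 (w = 1/(-433) = -1/433 ≈ -0.0023095)
(u + w)*T(d, -12) = (-1502 - 1/433)*√((-22)² + (-12)²) = -650367*√(484 + 144)/433 = -1300734*√157/433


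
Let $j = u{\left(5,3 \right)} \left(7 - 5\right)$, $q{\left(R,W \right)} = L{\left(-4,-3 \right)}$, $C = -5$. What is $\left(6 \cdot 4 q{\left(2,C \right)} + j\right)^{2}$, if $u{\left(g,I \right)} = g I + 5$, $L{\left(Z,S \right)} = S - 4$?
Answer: $16384$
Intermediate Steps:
$L{\left(Z,S \right)} = -4 + S$ ($L{\left(Z,S \right)} = S - 4 = -4 + S$)
$q{\left(R,W \right)} = -7$ ($q{\left(R,W \right)} = -4 - 3 = -7$)
$u{\left(g,I \right)} = 5 + I g$ ($u{\left(g,I \right)} = I g + 5 = 5 + I g$)
$j = 40$ ($j = \left(5 + 3 \cdot 5\right) \left(7 - 5\right) = \left(5 + 15\right) 2 = 20 \cdot 2 = 40$)
$\left(6 \cdot 4 q{\left(2,C \right)} + j\right)^{2} = \left(6 \cdot 4 \left(-7\right) + 40\right)^{2} = \left(24 \left(-7\right) + 40\right)^{2} = \left(-168 + 40\right)^{2} = \left(-128\right)^{2} = 16384$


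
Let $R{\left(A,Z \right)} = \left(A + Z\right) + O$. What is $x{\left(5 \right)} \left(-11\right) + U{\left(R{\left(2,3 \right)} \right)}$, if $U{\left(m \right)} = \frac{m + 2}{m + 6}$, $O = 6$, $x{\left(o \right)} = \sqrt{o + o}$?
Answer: $\frac{13}{17} - 11 \sqrt{10} \approx -34.02$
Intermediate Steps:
$x{\left(o \right)} = \sqrt{2} \sqrt{o}$ ($x{\left(o \right)} = \sqrt{2 o} = \sqrt{2} \sqrt{o}$)
$R{\left(A,Z \right)} = 6 + A + Z$ ($R{\left(A,Z \right)} = \left(A + Z\right) + 6 = 6 + A + Z$)
$U{\left(m \right)} = \frac{2 + m}{6 + m}$
$x{\left(5 \right)} \left(-11\right) + U{\left(R{\left(2,3 \right)} \right)} = \sqrt{2} \sqrt{5} \left(-11\right) + \frac{2 + \left(6 + 2 + 3\right)}{6 + \left(6 + 2 + 3\right)} = \sqrt{10} \left(-11\right) + \frac{2 + 11}{6 + 11} = - 11 \sqrt{10} + \frac{1}{17} \cdot 13 = - 11 \sqrt{10} + \frac{13}{17} = \frac{13}{17} - 11 \sqrt{10}$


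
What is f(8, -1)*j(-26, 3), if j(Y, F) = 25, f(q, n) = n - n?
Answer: 0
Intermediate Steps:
f(q, n) = 0
f(8, -1)*j(-26, 3) = 0*25 = 0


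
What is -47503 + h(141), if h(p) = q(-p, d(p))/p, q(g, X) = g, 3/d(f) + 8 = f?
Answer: -47504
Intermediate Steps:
d(f) = 3/(-8 + f)
h(p) = -1 (h(p) = (-p)/p = -1)
-47503 + h(141) = -47503 - 1 = -47504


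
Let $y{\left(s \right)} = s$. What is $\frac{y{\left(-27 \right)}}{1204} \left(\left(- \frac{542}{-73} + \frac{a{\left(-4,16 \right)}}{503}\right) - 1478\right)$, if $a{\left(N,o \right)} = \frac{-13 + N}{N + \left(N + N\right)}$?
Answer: $\frac{5831778879}{176838704} \approx 32.978$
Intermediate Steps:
$a{\left(N,o \right)} = \frac{-13 + N}{3 N}$ ($a{\left(N,o \right)} = \frac{-13 + N}{N + 2 N} = \frac{-13 + N}{3 N}$)
$\frac{y{\left(-27 \right)}}{1204} \left(\left(- \frac{542}{-73} + \frac{a{\left(-4,16 \right)}}{503}\right) - 1478\right) = - \frac{27}{1204} \left(\left(- \frac{542}{-73} + \frac{\frac{1}{3} \frac{1}{-4} \left(-13 - 4\right)}{503}\right) - 1478\right) = \left(-27\right) \frac{1}{1204} \left(\left(\left(-542\right) \left(- \frac{1}{73}\right) + \frac{1}{3} \left(- \frac{1}{4}\right) \left(-17\right) \frac{1}{503}\right) - 1478\right) = - \frac{27 \left(\left(\frac{542}{73} + \frac{17}{12} \cdot \frac{1}{503}\right) - 1478\right)}{1204} = - \frac{27 \left(\left(\frac{542}{73} + \frac{17}{6036}\right) - 1478\right)}{1204} = - \frac{27 \left(\frac{3272753}{440628} - 1478\right)}{1204} = \left(- \frac{27}{1204}\right) \left(- \frac{647975431}{440628}\right) = \frac{5831778879}{176838704}$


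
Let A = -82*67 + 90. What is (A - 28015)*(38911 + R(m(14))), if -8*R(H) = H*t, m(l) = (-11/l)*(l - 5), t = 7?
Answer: -20809175825/16 ≈ -1.3006e+9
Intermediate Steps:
m(l) = -11*(-5 + l)/l (m(l) = (-11/l)*(-5 + l) = -11*(-5 + l)/l)
A = -5404 (A = -5494 + 90 = -5404)
R(H) = -7*H/8 (R(H) = -H*7/8 = -7*H/8)
(A - 28015)*(38911 + R(m(14))) = (-5404 - 28015)*(38911 - 7*(-11 + 55/14)/8) = -33419*(38911 - 7*(-11 + 55*(1/14))/8) = -33419*(38911 - 7*(-11 + 55/14)/8) = -33419*(38911 - 7/8*(-99/14)) = -33419*(38911 + 99/16) = -33419*622675/16 = -20809175825/16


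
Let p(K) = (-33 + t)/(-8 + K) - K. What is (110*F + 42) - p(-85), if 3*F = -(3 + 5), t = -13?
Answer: -31325/93 ≈ -336.83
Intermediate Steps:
F = -8/3 (F = (-(3 + 5))/3 = (-1*8)/3 = (⅓)*(-8) = -8/3 ≈ -2.6667)
p(K) = -K - 46/(-8 + K) (p(K) = (-33 - 13)/(-8 + K) - K = -46/(-8 + K) - K = -K - 46/(-8 + K))
(110*F + 42) - p(-85) = (110*(-8/3) + 42) - (-46 - 1*(-85)² + 8*(-85))/(-8 - 85) = (-880/3 + 42) - (-46 - 1*7225 - 680)/(-93) = -754/3 - (-1)*(-46 - 7225 - 680)/93 = -754/3 - (-1)*(-7951)/93 = -754/3 - 1*7951/93 = -754/3 - 7951/93 = -31325/93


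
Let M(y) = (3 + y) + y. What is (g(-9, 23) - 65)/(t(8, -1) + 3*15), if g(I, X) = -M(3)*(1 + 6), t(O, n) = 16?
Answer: -128/61 ≈ -2.0984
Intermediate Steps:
M(y) = 3 + 2*y
g(I, X) = -63 (g(I, X) = -(3 + 2*3)*(1 + 6) = -(3 + 6)*7 = -9*7 = -1*63 = -63)
(g(-9, 23) - 65)/(t(8, -1) + 3*15) = (-63 - 65)/(16 + 3*15) = -128/(16 + 45) = -128/61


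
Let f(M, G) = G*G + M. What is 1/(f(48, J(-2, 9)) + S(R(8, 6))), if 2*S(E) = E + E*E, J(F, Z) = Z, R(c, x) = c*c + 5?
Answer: 1/2544 ≈ 0.00039308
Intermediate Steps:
R(c, x) = 5 + c**2 (R(c, x) = c**2 + 5 = 5 + c**2)
S(E) = E/2 + E**2/2 (S(E) = (E + E*E)/2 = (E + E**2)/2 = E/2 + E**2/2)
f(M, G) = M + G**2 (f(M, G) = G**2 + M = M + G**2)
1/(f(48, J(-2, 9)) + S(R(8, 6))) = 1/((48 + 9**2) + (5 + 8**2)*(1 + (5 + 8**2))/2) = 1/((48 + 81) + (5 + 64)*(1 + (5 + 64))/2) = 1/(129 + (1/2)*69*(1 + 69)) = 1/(129 + (1/2)*69*70) = 1/(129 + 2415) = 1/2544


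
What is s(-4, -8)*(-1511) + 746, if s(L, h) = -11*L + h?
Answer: -53650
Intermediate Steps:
s(L, h) = h - 11*L
s(-4, -8)*(-1511) + 746 = (-8 - 11*(-4))*(-1511) + 746 = (-8 + 44)*(-1511) + 746 = 36*(-1511) + 746 = -54396 + 746 = -53650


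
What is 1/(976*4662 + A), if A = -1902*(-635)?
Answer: 1/5757882 ≈ 1.7368e-7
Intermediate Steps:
A = 1207770
1/(976*4662 + A) = 1/(976*4662 + 1207770) = 1/(4550112 + 1207770) = 1/5757882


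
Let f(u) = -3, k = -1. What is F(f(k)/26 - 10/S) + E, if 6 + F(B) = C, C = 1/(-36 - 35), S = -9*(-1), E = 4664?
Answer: 330717/71 ≈ 4658.0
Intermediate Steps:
S = 9
C = -1/71 (C = 1/(-71) = -1/71 ≈ -0.014085)
F(B) = -427/71 (F(B) = -6 - 1/71 = -427/71)
F(f(k)/26 - 10/S) + E = -427/71 + 4664 = 330717/71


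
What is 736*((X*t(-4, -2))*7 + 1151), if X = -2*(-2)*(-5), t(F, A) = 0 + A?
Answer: 1053216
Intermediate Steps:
t(F, A) = A
X = -20 (X = 4*(-5) = -20)
736*((X*t(-4, -2))*7 + 1151) = 736*(-20*(-2)*7 + 1151) = 736*(40*7 + 1151) = 736*(280 + 1151) = 736*1431 = 1053216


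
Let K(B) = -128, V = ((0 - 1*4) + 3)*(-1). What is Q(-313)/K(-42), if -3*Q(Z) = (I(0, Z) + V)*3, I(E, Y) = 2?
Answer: 3/128 ≈ 0.023438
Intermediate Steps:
V = 1 (V = ((0 - 4) + 3)*(-1) = (-4 + 3)*(-1) = -1*(-1) = 1)
Q(Z) = -3 (Q(Z) = -(2 + 1)*3/3 = -3)
Q(-313)/K(-42) = -3/(-128) = -3*(-1/128) = 3/128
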